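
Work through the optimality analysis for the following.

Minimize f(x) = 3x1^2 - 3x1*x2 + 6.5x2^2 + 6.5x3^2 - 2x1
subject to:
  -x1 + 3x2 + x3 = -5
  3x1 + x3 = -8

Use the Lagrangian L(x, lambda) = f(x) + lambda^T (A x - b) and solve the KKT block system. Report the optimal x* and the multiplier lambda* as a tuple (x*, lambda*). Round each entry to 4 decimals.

Form the Lagrangian:
  L(x, lambda) = (1/2) x^T Q x + c^T x + lambda^T (A x - b)
Stationarity (grad_x L = 0): Q x + c + A^T lambda = 0.
Primal feasibility: A x = b.

This gives the KKT block system:
  [ Q   A^T ] [ x     ]   [-c ]
  [ A    0  ] [ lambda ] = [ b ]

Solving the linear system:
  x*      = (-2.3484, -2.1311, -0.9549)
  lambda* = (6.8866, 5.5278)
  f(x*)   = 41.6758

x* = (-2.3484, -2.1311, -0.9549), lambda* = (6.8866, 5.5278)


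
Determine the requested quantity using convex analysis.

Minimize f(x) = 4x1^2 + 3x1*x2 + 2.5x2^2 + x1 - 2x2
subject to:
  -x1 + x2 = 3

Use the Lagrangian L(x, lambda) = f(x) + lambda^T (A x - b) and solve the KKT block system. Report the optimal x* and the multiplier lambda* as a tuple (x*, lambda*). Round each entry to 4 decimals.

Form the Lagrangian:
  L(x, lambda) = (1/2) x^T Q x + c^T x + lambda^T (A x - b)
Stationarity (grad_x L = 0): Q x + c + A^T lambda = 0.
Primal feasibility: A x = b.

This gives the KKT block system:
  [ Q   A^T ] [ x     ]   [-c ]
  [ A    0  ] [ lambda ] = [ b ]

Solving the linear system:
  x*      = (-1.2105, 1.7895)
  lambda* = (-3.3158)
  f(x*)   = 2.5789

x* = (-1.2105, 1.7895), lambda* = (-3.3158)


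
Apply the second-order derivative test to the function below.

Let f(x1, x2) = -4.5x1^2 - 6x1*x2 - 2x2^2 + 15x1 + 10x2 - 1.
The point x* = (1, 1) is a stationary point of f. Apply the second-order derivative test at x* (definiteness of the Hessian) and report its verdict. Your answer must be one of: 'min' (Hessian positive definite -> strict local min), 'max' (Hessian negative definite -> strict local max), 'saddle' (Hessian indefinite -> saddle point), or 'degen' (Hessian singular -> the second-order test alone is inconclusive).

Compute the Hessian H = grad^2 f:
  H = [[-9, -6], [-6, -4]]
Verify stationarity: grad f(x*) = H x* + g = (0, 0).
Eigenvalues of H: -13, 0.
H has a zero eigenvalue (singular; negative semidefinite but not definite), so H is neither positive definite, negative definite, nor indefinite. The second-order test alone is inconclusive -> degen.
(Indeed, f is constant along the null direction of H through x*, so x* is not a strict local extremum.)

degen


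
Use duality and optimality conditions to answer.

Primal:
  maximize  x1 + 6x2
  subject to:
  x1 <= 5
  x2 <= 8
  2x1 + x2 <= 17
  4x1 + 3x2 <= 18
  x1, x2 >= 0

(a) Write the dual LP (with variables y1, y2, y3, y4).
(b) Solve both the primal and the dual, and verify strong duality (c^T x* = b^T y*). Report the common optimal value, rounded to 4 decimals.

The standard primal-dual pair for 'max c^T x s.t. A x <= b, x >= 0' is:
  Dual:  min b^T y  s.t.  A^T y >= c,  y >= 0.

So the dual LP is:
  minimize  5y1 + 8y2 + 17y3 + 18y4
  subject to:
    y1 + 2y3 + 4y4 >= 1
    y2 + y3 + 3y4 >= 6
    y1, y2, y3, y4 >= 0

Solving the primal: x* = (0, 6).
  primal value c^T x* = 36.
Solving the dual: y* = (0, 0, 0, 2).
  dual value b^T y* = 36.
Strong duality: c^T x* = b^T y*. Confirmed.

36


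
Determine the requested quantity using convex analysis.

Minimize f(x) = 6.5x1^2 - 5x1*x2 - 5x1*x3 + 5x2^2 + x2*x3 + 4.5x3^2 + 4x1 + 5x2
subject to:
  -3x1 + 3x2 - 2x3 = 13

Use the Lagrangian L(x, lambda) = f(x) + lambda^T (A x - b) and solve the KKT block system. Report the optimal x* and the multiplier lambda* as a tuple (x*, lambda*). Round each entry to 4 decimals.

Form the Lagrangian:
  L(x, lambda) = (1/2) x^T Q x + c^T x + lambda^T (A x - b)
Stationarity (grad_x L = 0): Q x + c + A^T lambda = 0.
Primal feasibility: A x = b.

This gives the KKT block system:
  [ Q   A^T ] [ x     ]   [-c ]
  [ A    0  ] [ lambda ] = [ b ]

Solving the linear system:
  x*      = (-2.4916, 0.1177, -2.5861)
  lambda* = (-5.3496)
  f(x*)   = 30.0832

x* = (-2.4916, 0.1177, -2.5861), lambda* = (-5.3496)


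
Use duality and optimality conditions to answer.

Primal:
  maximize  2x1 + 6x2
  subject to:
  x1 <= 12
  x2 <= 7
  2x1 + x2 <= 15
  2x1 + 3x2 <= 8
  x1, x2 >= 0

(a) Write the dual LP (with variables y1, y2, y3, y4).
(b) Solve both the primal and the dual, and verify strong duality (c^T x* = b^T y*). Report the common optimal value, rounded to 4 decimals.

The standard primal-dual pair for 'max c^T x s.t. A x <= b, x >= 0' is:
  Dual:  min b^T y  s.t.  A^T y >= c,  y >= 0.

So the dual LP is:
  minimize  12y1 + 7y2 + 15y3 + 8y4
  subject to:
    y1 + 2y3 + 2y4 >= 2
    y2 + y3 + 3y4 >= 6
    y1, y2, y3, y4 >= 0

Solving the primal: x* = (0, 2.6667).
  primal value c^T x* = 16.
Solving the dual: y* = (0, 0, 0, 2).
  dual value b^T y* = 16.
Strong duality: c^T x* = b^T y*. Confirmed.

16


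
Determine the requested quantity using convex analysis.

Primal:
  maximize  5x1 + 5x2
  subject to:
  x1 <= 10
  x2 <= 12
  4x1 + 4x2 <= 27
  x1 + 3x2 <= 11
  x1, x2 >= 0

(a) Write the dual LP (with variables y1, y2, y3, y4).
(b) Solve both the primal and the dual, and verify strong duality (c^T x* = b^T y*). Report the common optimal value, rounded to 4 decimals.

The standard primal-dual pair for 'max c^T x s.t. A x <= b, x >= 0' is:
  Dual:  min b^T y  s.t.  A^T y >= c,  y >= 0.

So the dual LP is:
  minimize  10y1 + 12y2 + 27y3 + 11y4
  subject to:
    y1 + 4y3 + y4 >= 5
    y2 + 4y3 + 3y4 >= 5
    y1, y2, y3, y4 >= 0

Solving the primal: x* = (6.75, 0).
  primal value c^T x* = 33.75.
Solving the dual: y* = (0, 0, 1.25, 0).
  dual value b^T y* = 33.75.
Strong duality: c^T x* = b^T y*. Confirmed.

33.75


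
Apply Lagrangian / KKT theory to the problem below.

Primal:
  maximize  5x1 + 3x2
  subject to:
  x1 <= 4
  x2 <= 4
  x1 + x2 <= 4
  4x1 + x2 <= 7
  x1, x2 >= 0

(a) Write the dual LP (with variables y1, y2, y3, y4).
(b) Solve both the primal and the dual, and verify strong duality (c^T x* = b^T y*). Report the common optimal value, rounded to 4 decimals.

The standard primal-dual pair for 'max c^T x s.t. A x <= b, x >= 0' is:
  Dual:  min b^T y  s.t.  A^T y >= c,  y >= 0.

So the dual LP is:
  minimize  4y1 + 4y2 + 4y3 + 7y4
  subject to:
    y1 + y3 + 4y4 >= 5
    y2 + y3 + y4 >= 3
    y1, y2, y3, y4 >= 0

Solving the primal: x* = (1, 3).
  primal value c^T x* = 14.
Solving the dual: y* = (0, 0, 2.3333, 0.6667).
  dual value b^T y* = 14.
Strong duality: c^T x* = b^T y*. Confirmed.

14


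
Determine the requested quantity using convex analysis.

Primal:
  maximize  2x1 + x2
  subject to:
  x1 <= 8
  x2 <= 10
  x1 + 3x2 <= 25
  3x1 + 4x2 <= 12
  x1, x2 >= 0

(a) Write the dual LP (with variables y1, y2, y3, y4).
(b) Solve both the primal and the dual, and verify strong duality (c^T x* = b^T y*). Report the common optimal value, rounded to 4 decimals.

The standard primal-dual pair for 'max c^T x s.t. A x <= b, x >= 0' is:
  Dual:  min b^T y  s.t.  A^T y >= c,  y >= 0.

So the dual LP is:
  minimize  8y1 + 10y2 + 25y3 + 12y4
  subject to:
    y1 + y3 + 3y4 >= 2
    y2 + 3y3 + 4y4 >= 1
    y1, y2, y3, y4 >= 0

Solving the primal: x* = (4, 0).
  primal value c^T x* = 8.
Solving the dual: y* = (0, 0, 0, 0.6667).
  dual value b^T y* = 8.
Strong duality: c^T x* = b^T y*. Confirmed.

8


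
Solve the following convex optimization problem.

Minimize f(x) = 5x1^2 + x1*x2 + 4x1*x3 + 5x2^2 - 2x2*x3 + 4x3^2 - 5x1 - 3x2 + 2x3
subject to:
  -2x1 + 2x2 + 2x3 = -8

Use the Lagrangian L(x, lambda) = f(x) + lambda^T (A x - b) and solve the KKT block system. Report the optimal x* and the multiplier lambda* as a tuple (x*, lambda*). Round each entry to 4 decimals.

Form the Lagrangian:
  L(x, lambda) = (1/2) x^T Q x + c^T x + lambda^T (A x - b)
Stationarity (grad_x L = 0): Q x + c + A^T lambda = 0.
Primal feasibility: A x = b.

This gives the KKT block system:
  [ Q   A^T ] [ x     ]   [-c ]
  [ A    0  ] [ lambda ] = [ b ]

Solving the linear system:
  x*      = (1.6551, -0.6129, -1.732)
  lambda* = (2.005)
  f(x*)   = 3.0695

x* = (1.6551, -0.6129, -1.732), lambda* = (2.005)


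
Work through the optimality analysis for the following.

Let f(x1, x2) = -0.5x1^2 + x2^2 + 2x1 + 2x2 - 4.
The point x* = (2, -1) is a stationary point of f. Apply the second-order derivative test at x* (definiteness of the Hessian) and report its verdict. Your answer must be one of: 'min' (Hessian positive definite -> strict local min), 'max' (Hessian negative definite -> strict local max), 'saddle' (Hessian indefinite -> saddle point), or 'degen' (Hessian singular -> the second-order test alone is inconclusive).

Compute the Hessian H = grad^2 f:
  H = [[-1, 0], [0, 2]]
Verify stationarity: grad f(x*) = H x* + g = (0, 0).
Eigenvalues of H: -1, 2.
Eigenvalues have mixed signs, so H is indefinite -> x* is a saddle point.

saddle


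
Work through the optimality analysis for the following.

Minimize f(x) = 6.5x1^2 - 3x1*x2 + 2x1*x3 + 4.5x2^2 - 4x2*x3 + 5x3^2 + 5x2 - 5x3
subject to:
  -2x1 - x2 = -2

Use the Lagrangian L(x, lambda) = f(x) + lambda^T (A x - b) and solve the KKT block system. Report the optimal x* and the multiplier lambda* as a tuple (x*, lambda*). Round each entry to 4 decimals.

Form the Lagrangian:
  L(x, lambda) = (1/2) x^T Q x + c^T x + lambda^T (A x - b)
Stationarity (grad_x L = 0): Q x + c + A^T lambda = 0.
Primal feasibility: A x = b.

This gives the KKT block system:
  [ Q   A^T ] [ x     ]   [-c ]
  [ A    0  ] [ lambda ] = [ b ]

Solving the linear system:
  x*      = (0.7647, 0.4706, 0.5353)
  lambda* = (4.8)
  f(x*)   = 4.6382

x* = (0.7647, 0.4706, 0.5353), lambda* = (4.8)


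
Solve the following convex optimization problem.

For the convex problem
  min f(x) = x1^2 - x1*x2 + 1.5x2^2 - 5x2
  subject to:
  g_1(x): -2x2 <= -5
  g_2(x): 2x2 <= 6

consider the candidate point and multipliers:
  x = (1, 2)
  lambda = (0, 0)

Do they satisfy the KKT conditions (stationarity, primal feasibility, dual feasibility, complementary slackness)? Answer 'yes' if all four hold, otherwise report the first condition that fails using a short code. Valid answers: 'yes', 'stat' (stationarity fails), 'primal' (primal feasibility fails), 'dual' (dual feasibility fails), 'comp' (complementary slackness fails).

Gradient of f: grad f(x) = Q x + c = (0, 0)
Constraint values g_i(x) = a_i^T x - b_i:
  g_1((1, 2)) = 1
  g_2((1, 2)) = -2
Stationarity residual: grad f(x) + sum_i lambda_i a_i = (0, 0)
  -> stationarity OK
Primal feasibility (all g_i <= 0): FAILS
Dual feasibility (all lambda_i >= 0): OK
Complementary slackness (lambda_i * g_i(x) = 0 for all i): OK

Verdict: the first failing condition is primal_feasibility -> primal.

primal


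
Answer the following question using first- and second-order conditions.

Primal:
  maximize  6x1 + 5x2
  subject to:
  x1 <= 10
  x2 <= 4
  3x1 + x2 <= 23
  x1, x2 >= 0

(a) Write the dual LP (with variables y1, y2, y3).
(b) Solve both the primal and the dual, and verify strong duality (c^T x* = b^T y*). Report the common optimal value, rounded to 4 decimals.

The standard primal-dual pair for 'max c^T x s.t. A x <= b, x >= 0' is:
  Dual:  min b^T y  s.t.  A^T y >= c,  y >= 0.

So the dual LP is:
  minimize  10y1 + 4y2 + 23y3
  subject to:
    y1 + 3y3 >= 6
    y2 + y3 >= 5
    y1, y2, y3 >= 0

Solving the primal: x* = (6.3333, 4).
  primal value c^T x* = 58.
Solving the dual: y* = (0, 3, 2).
  dual value b^T y* = 58.
Strong duality: c^T x* = b^T y*. Confirmed.

58


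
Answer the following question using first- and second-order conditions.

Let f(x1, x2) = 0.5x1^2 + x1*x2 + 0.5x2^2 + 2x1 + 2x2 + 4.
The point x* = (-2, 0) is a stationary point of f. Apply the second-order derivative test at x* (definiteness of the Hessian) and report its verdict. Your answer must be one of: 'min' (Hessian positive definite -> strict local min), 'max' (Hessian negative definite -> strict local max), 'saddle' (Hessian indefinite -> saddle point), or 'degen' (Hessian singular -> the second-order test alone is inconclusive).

Compute the Hessian H = grad^2 f:
  H = [[1, 1], [1, 1]]
Verify stationarity: grad f(x*) = H x* + g = (0, 0).
Eigenvalues of H: 0, 2.
H has a zero eigenvalue (singular; positive semidefinite but not definite), so H is neither positive definite, negative definite, nor indefinite. The second-order test alone is inconclusive -> degen.
(Indeed, f is constant along the null direction of H through x*, so x* is not a strict local extremum.)

degen


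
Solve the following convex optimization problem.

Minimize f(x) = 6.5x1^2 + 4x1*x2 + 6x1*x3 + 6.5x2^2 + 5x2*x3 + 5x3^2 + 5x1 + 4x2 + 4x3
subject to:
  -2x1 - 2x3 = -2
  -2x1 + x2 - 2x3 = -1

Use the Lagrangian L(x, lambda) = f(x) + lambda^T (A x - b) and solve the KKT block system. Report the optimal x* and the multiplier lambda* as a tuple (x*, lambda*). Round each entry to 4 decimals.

Form the Lagrangian:
  L(x, lambda) = (1/2) x^T Q x + c^T x + lambda^T (A x - b)
Stationarity (grad_x L = 0): Q x + c + A^T lambda = 0.
Primal feasibility: A x = b.

This gives the KKT block system:
  [ Q   A^T ] [ x     ]   [-c ]
  [ A    0  ] [ lambda ] = [ b ]

Solving the linear system:
  x*      = (0.3636, 1, 0.6364)
  lambda* = (30.4091, -21.6364)
  f(x*)   = 23.7727

x* = (0.3636, 1, 0.6364), lambda* = (30.4091, -21.6364)


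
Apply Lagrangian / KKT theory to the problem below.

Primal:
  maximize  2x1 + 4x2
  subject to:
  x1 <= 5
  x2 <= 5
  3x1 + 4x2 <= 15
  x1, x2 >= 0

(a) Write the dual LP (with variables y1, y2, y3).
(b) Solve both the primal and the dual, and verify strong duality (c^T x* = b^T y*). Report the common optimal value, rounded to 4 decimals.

The standard primal-dual pair for 'max c^T x s.t. A x <= b, x >= 0' is:
  Dual:  min b^T y  s.t.  A^T y >= c,  y >= 0.

So the dual LP is:
  minimize  5y1 + 5y2 + 15y3
  subject to:
    y1 + 3y3 >= 2
    y2 + 4y3 >= 4
    y1, y2, y3 >= 0

Solving the primal: x* = (0, 3.75).
  primal value c^T x* = 15.
Solving the dual: y* = (0, 0, 1).
  dual value b^T y* = 15.
Strong duality: c^T x* = b^T y*. Confirmed.

15


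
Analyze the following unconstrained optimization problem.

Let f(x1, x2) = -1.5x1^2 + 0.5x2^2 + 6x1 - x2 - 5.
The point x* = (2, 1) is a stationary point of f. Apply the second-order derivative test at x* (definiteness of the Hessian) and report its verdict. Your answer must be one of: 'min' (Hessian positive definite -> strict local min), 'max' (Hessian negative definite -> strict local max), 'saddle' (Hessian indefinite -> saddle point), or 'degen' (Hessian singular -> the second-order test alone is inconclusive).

Compute the Hessian H = grad^2 f:
  H = [[-3, 0], [0, 1]]
Verify stationarity: grad f(x*) = H x* + g = (0, 0).
Eigenvalues of H: -3, 1.
Eigenvalues have mixed signs, so H is indefinite -> x* is a saddle point.

saddle


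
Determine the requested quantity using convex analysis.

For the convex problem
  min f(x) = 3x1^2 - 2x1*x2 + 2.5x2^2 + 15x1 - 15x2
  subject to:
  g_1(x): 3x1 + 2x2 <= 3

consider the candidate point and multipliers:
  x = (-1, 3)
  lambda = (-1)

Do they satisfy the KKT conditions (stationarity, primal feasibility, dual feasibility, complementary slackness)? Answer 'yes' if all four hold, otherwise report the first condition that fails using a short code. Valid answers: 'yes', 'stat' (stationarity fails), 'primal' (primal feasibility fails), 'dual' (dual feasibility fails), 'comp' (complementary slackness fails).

Gradient of f: grad f(x) = Q x + c = (3, 2)
Constraint values g_i(x) = a_i^T x - b_i:
  g_1((-1, 3)) = 0
Stationarity residual: grad f(x) + sum_i lambda_i a_i = (0, 0)
  -> stationarity OK
Primal feasibility (all g_i <= 0): OK
Dual feasibility (all lambda_i >= 0): FAILS
Complementary slackness (lambda_i * g_i(x) = 0 for all i): OK

Verdict: the first failing condition is dual_feasibility -> dual.

dual


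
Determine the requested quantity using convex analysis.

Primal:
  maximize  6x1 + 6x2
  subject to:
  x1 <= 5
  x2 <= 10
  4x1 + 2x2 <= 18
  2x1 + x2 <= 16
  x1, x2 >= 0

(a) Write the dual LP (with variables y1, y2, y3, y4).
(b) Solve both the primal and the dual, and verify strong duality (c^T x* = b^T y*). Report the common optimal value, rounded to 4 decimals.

The standard primal-dual pair for 'max c^T x s.t. A x <= b, x >= 0' is:
  Dual:  min b^T y  s.t.  A^T y >= c,  y >= 0.

So the dual LP is:
  minimize  5y1 + 10y2 + 18y3 + 16y4
  subject to:
    y1 + 4y3 + 2y4 >= 6
    y2 + 2y3 + y4 >= 6
    y1, y2, y3, y4 >= 0

Solving the primal: x* = (0, 9).
  primal value c^T x* = 54.
Solving the dual: y* = (0, 0, 3, 0).
  dual value b^T y* = 54.
Strong duality: c^T x* = b^T y*. Confirmed.

54


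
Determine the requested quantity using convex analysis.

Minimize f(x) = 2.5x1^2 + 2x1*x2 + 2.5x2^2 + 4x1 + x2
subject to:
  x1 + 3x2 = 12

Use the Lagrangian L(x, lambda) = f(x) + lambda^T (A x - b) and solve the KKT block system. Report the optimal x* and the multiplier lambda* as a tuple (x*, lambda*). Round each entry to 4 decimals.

Form the Lagrangian:
  L(x, lambda) = (1/2) x^T Q x + c^T x + lambda^T (A x - b)
Stationarity (grad_x L = 0): Q x + c + A^T lambda = 0.
Primal feasibility: A x = b.

This gives the KKT block system:
  [ Q   A^T ] [ x     ]   [-c ]
  [ A    0  ] [ lambda ] = [ b ]

Solving the linear system:
  x*      = (-1.1842, 4.3947)
  lambda* = (-6.8684)
  f(x*)   = 41.0395

x* = (-1.1842, 4.3947), lambda* = (-6.8684)


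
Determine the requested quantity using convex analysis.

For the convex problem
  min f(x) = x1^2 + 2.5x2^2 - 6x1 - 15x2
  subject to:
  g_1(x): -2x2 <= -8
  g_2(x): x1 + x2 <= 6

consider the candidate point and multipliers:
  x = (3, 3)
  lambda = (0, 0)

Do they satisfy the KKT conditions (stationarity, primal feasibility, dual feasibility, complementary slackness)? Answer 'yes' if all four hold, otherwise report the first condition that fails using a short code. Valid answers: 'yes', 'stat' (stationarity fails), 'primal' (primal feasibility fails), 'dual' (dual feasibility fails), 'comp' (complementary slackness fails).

Gradient of f: grad f(x) = Q x + c = (0, 0)
Constraint values g_i(x) = a_i^T x - b_i:
  g_1((3, 3)) = 2
  g_2((3, 3)) = 0
Stationarity residual: grad f(x) + sum_i lambda_i a_i = (0, 0)
  -> stationarity OK
Primal feasibility (all g_i <= 0): FAILS
Dual feasibility (all lambda_i >= 0): OK
Complementary slackness (lambda_i * g_i(x) = 0 for all i): OK

Verdict: the first failing condition is primal_feasibility -> primal.

primal


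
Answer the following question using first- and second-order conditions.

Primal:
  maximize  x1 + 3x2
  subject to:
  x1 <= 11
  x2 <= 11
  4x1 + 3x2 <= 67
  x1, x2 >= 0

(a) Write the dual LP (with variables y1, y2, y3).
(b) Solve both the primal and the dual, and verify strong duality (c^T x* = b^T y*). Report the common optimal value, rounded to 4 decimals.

The standard primal-dual pair for 'max c^T x s.t. A x <= b, x >= 0' is:
  Dual:  min b^T y  s.t.  A^T y >= c,  y >= 0.

So the dual LP is:
  minimize  11y1 + 11y2 + 67y3
  subject to:
    y1 + 4y3 >= 1
    y2 + 3y3 >= 3
    y1, y2, y3 >= 0

Solving the primal: x* = (8.5, 11).
  primal value c^T x* = 41.5.
Solving the dual: y* = (0, 2.25, 0.25).
  dual value b^T y* = 41.5.
Strong duality: c^T x* = b^T y*. Confirmed.

41.5


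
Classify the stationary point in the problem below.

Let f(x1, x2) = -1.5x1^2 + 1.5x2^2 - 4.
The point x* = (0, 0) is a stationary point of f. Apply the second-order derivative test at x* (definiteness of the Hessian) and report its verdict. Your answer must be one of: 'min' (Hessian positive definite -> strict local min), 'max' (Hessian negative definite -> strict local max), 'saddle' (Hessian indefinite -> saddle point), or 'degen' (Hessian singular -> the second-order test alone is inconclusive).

Compute the Hessian H = grad^2 f:
  H = [[-3, 0], [0, 3]]
Verify stationarity: grad f(x*) = H x* + g = (0, 0).
Eigenvalues of H: -3, 3.
Eigenvalues have mixed signs, so H is indefinite -> x* is a saddle point.

saddle


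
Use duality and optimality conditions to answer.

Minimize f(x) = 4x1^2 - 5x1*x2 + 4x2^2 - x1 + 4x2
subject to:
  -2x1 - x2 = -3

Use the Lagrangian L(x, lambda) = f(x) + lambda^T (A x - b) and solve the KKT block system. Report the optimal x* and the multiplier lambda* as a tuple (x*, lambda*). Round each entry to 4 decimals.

Form the Lagrangian:
  L(x, lambda) = (1/2) x^T Q x + c^T x + lambda^T (A x - b)
Stationarity (grad_x L = 0): Q x + c + A^T lambda = 0.
Primal feasibility: A x = b.

This gives the KKT block system:
  [ Q   A^T ] [ x     ]   [-c ]
  [ A    0  ] [ lambda ] = [ b ]

Solving the linear system:
  x*      = (1.2, 0.6)
  lambda* = (2.8)
  f(x*)   = 4.8

x* = (1.2, 0.6), lambda* = (2.8)


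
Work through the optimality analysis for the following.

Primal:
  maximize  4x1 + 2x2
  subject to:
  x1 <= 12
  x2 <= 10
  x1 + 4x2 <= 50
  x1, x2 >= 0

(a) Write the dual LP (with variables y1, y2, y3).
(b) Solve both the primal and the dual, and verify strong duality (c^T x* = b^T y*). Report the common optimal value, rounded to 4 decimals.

The standard primal-dual pair for 'max c^T x s.t. A x <= b, x >= 0' is:
  Dual:  min b^T y  s.t.  A^T y >= c,  y >= 0.

So the dual LP is:
  minimize  12y1 + 10y2 + 50y3
  subject to:
    y1 + y3 >= 4
    y2 + 4y3 >= 2
    y1, y2, y3 >= 0

Solving the primal: x* = (12, 9.5).
  primal value c^T x* = 67.
Solving the dual: y* = (3.5, 0, 0.5).
  dual value b^T y* = 67.
Strong duality: c^T x* = b^T y*. Confirmed.

67


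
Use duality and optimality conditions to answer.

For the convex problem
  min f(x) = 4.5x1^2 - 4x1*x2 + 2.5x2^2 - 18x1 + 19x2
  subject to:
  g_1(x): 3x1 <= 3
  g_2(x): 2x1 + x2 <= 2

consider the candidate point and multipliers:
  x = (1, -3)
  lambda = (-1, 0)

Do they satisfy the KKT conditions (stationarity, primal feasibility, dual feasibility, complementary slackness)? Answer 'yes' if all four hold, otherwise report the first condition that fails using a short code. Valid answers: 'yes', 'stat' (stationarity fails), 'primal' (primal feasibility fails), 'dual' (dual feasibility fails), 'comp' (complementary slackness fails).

Gradient of f: grad f(x) = Q x + c = (3, 0)
Constraint values g_i(x) = a_i^T x - b_i:
  g_1((1, -3)) = 0
  g_2((1, -3)) = -3
Stationarity residual: grad f(x) + sum_i lambda_i a_i = (0, 0)
  -> stationarity OK
Primal feasibility (all g_i <= 0): OK
Dual feasibility (all lambda_i >= 0): FAILS
Complementary slackness (lambda_i * g_i(x) = 0 for all i): OK

Verdict: the first failing condition is dual_feasibility -> dual.

dual


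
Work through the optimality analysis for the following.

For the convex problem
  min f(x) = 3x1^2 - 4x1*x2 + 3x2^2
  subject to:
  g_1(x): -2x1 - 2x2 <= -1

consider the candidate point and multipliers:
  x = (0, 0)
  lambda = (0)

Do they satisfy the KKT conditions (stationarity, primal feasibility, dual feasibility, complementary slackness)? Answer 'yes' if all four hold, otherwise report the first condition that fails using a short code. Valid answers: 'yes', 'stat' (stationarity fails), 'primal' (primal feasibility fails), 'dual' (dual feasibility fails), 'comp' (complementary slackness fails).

Gradient of f: grad f(x) = Q x + c = (0, 0)
Constraint values g_i(x) = a_i^T x - b_i:
  g_1((0, 0)) = 1
Stationarity residual: grad f(x) + sum_i lambda_i a_i = (0, 0)
  -> stationarity OK
Primal feasibility (all g_i <= 0): FAILS
Dual feasibility (all lambda_i >= 0): OK
Complementary slackness (lambda_i * g_i(x) = 0 for all i): OK

Verdict: the first failing condition is primal_feasibility -> primal.

primal


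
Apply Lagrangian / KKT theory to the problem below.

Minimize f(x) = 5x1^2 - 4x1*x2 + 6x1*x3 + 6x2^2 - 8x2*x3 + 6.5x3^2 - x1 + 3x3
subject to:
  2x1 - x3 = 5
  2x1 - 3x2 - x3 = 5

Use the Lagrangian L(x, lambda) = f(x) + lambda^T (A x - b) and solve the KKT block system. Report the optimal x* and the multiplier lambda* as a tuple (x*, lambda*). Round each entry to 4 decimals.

Form the Lagrangian:
  L(x, lambda) = (1/2) x^T Q x + c^T x + lambda^T (A x - b)
Stationarity (grad_x L = 0): Q x + c + A^T lambda = 0.
Primal feasibility: A x = b.

This gives the KKT block system:
  [ Q   A^T ] [ x     ]   [-c ]
  [ A    0  ] [ lambda ] = [ b ]

Solving the linear system:
  x*      = (1.8023, 0, -1.3953)
  lambda* = (-5.6434, 1.3178)
  f(x*)   = 7.8198

x* = (1.8023, 0, -1.3953), lambda* = (-5.6434, 1.3178)


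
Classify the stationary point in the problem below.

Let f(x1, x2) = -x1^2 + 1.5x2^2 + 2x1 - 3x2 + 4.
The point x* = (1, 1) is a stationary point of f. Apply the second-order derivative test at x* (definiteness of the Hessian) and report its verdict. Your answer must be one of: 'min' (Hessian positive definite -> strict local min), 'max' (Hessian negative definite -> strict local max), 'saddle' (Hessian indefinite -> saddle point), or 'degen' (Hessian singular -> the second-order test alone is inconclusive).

Compute the Hessian H = grad^2 f:
  H = [[-2, 0], [0, 3]]
Verify stationarity: grad f(x*) = H x* + g = (0, 0).
Eigenvalues of H: -2, 3.
Eigenvalues have mixed signs, so H is indefinite -> x* is a saddle point.

saddle


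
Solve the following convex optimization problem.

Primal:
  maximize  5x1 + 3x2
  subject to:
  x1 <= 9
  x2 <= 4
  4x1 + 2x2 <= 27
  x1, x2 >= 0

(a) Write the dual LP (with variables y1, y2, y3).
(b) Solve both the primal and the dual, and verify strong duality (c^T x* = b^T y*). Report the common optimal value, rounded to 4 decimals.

The standard primal-dual pair for 'max c^T x s.t. A x <= b, x >= 0' is:
  Dual:  min b^T y  s.t.  A^T y >= c,  y >= 0.

So the dual LP is:
  minimize  9y1 + 4y2 + 27y3
  subject to:
    y1 + 4y3 >= 5
    y2 + 2y3 >= 3
    y1, y2, y3 >= 0

Solving the primal: x* = (4.75, 4).
  primal value c^T x* = 35.75.
Solving the dual: y* = (0, 0.5, 1.25).
  dual value b^T y* = 35.75.
Strong duality: c^T x* = b^T y*. Confirmed.

35.75


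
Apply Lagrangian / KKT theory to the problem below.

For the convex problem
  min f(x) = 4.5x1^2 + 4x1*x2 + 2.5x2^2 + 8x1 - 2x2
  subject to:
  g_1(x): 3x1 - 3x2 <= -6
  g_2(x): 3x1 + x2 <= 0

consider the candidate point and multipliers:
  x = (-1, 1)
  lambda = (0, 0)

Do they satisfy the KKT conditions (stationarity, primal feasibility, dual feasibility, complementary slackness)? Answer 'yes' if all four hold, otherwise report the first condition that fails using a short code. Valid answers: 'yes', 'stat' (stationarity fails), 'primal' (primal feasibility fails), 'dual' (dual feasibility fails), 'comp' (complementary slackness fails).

Gradient of f: grad f(x) = Q x + c = (3, -1)
Constraint values g_i(x) = a_i^T x - b_i:
  g_1((-1, 1)) = 0
  g_2((-1, 1)) = -2
Stationarity residual: grad f(x) + sum_i lambda_i a_i = (3, -1)
  -> stationarity FAILS
Primal feasibility (all g_i <= 0): OK
Dual feasibility (all lambda_i >= 0): OK
Complementary slackness (lambda_i * g_i(x) = 0 for all i): OK

Verdict: the first failing condition is stationarity -> stat.

stat


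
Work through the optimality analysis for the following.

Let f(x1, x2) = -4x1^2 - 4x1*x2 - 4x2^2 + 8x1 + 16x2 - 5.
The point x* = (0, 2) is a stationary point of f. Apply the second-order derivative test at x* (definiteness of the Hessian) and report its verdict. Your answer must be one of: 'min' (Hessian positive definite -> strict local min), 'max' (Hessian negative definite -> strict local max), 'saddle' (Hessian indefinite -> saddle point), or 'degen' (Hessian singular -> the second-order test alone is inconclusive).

Compute the Hessian H = grad^2 f:
  H = [[-8, -4], [-4, -8]]
Verify stationarity: grad f(x*) = H x* + g = (0, 0).
Eigenvalues of H: -12, -4.
Both eigenvalues < 0, so H is negative definite -> x* is a strict local max.

max


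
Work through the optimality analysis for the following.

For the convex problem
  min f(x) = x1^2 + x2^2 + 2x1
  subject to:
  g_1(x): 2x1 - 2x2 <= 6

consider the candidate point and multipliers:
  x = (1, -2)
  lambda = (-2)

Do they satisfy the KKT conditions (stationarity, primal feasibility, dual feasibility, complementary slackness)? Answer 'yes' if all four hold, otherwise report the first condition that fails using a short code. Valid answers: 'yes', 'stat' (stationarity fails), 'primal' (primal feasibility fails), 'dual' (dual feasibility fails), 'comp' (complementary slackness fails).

Gradient of f: grad f(x) = Q x + c = (4, -4)
Constraint values g_i(x) = a_i^T x - b_i:
  g_1((1, -2)) = 0
Stationarity residual: grad f(x) + sum_i lambda_i a_i = (0, 0)
  -> stationarity OK
Primal feasibility (all g_i <= 0): OK
Dual feasibility (all lambda_i >= 0): FAILS
Complementary slackness (lambda_i * g_i(x) = 0 for all i): OK

Verdict: the first failing condition is dual_feasibility -> dual.

dual


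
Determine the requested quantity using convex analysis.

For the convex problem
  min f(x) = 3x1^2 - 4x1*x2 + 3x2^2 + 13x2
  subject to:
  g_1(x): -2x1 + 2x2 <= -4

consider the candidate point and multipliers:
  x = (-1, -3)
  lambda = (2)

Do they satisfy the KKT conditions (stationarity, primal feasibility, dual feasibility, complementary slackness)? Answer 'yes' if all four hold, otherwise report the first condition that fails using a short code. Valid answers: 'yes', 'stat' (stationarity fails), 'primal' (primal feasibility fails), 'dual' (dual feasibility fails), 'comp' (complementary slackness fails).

Gradient of f: grad f(x) = Q x + c = (6, -1)
Constraint values g_i(x) = a_i^T x - b_i:
  g_1((-1, -3)) = 0
Stationarity residual: grad f(x) + sum_i lambda_i a_i = (2, 3)
  -> stationarity FAILS
Primal feasibility (all g_i <= 0): OK
Dual feasibility (all lambda_i >= 0): OK
Complementary slackness (lambda_i * g_i(x) = 0 for all i): OK

Verdict: the first failing condition is stationarity -> stat.

stat


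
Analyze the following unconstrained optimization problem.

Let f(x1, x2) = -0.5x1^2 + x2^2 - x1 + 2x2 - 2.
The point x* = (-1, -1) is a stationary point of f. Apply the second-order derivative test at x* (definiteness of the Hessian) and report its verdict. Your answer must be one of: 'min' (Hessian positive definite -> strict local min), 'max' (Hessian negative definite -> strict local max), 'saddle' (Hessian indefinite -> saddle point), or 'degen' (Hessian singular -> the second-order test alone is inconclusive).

Compute the Hessian H = grad^2 f:
  H = [[-1, 0], [0, 2]]
Verify stationarity: grad f(x*) = H x* + g = (0, 0).
Eigenvalues of H: -1, 2.
Eigenvalues have mixed signs, so H is indefinite -> x* is a saddle point.

saddle


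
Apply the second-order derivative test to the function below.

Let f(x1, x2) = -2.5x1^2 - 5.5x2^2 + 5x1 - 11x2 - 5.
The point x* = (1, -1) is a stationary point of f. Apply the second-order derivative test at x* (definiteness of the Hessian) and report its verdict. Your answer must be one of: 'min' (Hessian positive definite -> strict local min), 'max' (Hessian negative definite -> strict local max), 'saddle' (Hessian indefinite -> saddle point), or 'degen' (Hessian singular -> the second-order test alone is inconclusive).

Compute the Hessian H = grad^2 f:
  H = [[-5, 0], [0, -11]]
Verify stationarity: grad f(x*) = H x* + g = (0, 0).
Eigenvalues of H: -11, -5.
Both eigenvalues < 0, so H is negative definite -> x* is a strict local max.

max


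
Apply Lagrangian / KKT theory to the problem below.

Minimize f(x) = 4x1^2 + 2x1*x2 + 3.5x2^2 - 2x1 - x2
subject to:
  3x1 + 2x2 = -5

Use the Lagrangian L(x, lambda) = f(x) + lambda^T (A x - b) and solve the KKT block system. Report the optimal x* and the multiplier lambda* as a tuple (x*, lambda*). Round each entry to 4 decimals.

Form the Lagrangian:
  L(x, lambda) = (1/2) x^T Q x + c^T x + lambda^T (A x - b)
Stationarity (grad_x L = 0): Q x + c + A^T lambda = 0.
Primal feasibility: A x = b.

This gives the KKT block system:
  [ Q   A^T ] [ x     ]   [-c ]
  [ A    0  ] [ lambda ] = [ b ]

Solving the linear system:
  x*      = (-1.169, -0.7465)
  lambda* = (4.2817)
  f(x*)   = 12.2465

x* = (-1.169, -0.7465), lambda* = (4.2817)


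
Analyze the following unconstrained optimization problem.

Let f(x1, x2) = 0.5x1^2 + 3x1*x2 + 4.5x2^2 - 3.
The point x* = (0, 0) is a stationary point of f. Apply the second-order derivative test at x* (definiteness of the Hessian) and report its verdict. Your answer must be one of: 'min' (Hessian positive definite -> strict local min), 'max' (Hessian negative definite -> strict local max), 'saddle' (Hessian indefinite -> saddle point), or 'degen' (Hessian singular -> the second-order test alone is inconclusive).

Compute the Hessian H = grad^2 f:
  H = [[1, 3], [3, 9]]
Verify stationarity: grad f(x*) = H x* + g = (0, 0).
Eigenvalues of H: 0, 10.
H has a zero eigenvalue (singular; positive semidefinite but not definite), so H is neither positive definite, negative definite, nor indefinite. The second-order test alone is inconclusive -> degen.
(Indeed, f is constant along the null direction of H through x*, so x* is not a strict local extremum.)

degen


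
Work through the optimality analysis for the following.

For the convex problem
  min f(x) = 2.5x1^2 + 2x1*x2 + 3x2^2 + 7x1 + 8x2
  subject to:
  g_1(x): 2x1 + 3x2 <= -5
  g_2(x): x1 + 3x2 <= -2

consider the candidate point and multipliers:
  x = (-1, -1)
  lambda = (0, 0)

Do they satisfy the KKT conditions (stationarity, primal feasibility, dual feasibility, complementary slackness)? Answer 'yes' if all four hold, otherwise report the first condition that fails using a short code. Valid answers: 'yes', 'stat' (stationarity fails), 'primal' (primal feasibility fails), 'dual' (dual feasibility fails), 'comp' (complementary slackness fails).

Gradient of f: grad f(x) = Q x + c = (0, 0)
Constraint values g_i(x) = a_i^T x - b_i:
  g_1((-1, -1)) = 0
  g_2((-1, -1)) = -2
Stationarity residual: grad f(x) + sum_i lambda_i a_i = (0, 0)
  -> stationarity OK
Primal feasibility (all g_i <= 0): OK
Dual feasibility (all lambda_i >= 0): OK
Complementary slackness (lambda_i * g_i(x) = 0 for all i): OK

Verdict: yes, KKT holds.

yes


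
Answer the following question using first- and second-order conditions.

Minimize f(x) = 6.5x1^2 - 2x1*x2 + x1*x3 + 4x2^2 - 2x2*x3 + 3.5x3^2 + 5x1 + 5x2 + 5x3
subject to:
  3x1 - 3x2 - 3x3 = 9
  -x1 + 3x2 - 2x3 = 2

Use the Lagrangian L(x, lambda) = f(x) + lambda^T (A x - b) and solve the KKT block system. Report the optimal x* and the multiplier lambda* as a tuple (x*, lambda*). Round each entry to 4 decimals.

Form the Lagrangian:
  L(x, lambda) = (1/2) x^T Q x + c^T x + lambda^T (A x - b)
Stationarity (grad_x L = 0): Q x + c + A^T lambda = 0.
Primal feasibility: A x = b.

This gives the KKT block system:
  [ Q   A^T ] [ x     ]   [-c ]
  [ A    0  ] [ lambda ] = [ b ]

Solving the linear system:
  x*      = (-0.1856, -0.9114, -2.2742)
  lambda* = (-1.506, -2.3823)
  f(x*)   = 0.7313

x* = (-0.1856, -0.9114, -2.2742), lambda* = (-1.506, -2.3823)


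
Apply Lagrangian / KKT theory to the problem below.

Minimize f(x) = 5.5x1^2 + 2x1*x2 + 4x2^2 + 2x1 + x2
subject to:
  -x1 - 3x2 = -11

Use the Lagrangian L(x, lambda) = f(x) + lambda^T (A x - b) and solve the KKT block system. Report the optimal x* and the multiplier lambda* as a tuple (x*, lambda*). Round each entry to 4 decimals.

Form the Lagrangian:
  L(x, lambda) = (1/2) x^T Q x + c^T x + lambda^T (A x - b)
Stationarity (grad_x L = 0): Q x + c + A^T lambda = 0.
Primal feasibility: A x = b.

This gives the KKT block system:
  [ Q   A^T ] [ x     ]   [-c ]
  [ A    0  ] [ lambda ] = [ b ]

Solving the linear system:
  x*      = (0.0737, 3.6421)
  lambda* = (10.0947)
  f(x*)   = 57.4158

x* = (0.0737, 3.6421), lambda* = (10.0947)


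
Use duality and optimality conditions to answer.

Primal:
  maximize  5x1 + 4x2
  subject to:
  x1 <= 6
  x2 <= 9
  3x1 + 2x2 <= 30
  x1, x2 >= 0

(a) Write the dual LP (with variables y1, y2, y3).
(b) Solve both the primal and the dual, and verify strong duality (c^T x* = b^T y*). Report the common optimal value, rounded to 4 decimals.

The standard primal-dual pair for 'max c^T x s.t. A x <= b, x >= 0' is:
  Dual:  min b^T y  s.t.  A^T y >= c,  y >= 0.

So the dual LP is:
  minimize  6y1 + 9y2 + 30y3
  subject to:
    y1 + 3y3 >= 5
    y2 + 2y3 >= 4
    y1, y2, y3 >= 0

Solving the primal: x* = (4, 9).
  primal value c^T x* = 56.
Solving the dual: y* = (0, 0.6667, 1.6667).
  dual value b^T y* = 56.
Strong duality: c^T x* = b^T y*. Confirmed.

56


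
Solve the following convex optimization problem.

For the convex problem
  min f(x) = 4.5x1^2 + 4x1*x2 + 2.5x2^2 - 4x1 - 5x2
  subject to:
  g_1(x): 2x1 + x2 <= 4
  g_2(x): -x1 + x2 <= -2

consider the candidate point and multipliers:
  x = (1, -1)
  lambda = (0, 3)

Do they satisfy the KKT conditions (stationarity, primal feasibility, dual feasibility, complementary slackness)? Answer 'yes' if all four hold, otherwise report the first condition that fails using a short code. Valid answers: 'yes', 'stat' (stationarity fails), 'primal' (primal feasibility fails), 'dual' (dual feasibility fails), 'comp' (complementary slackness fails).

Gradient of f: grad f(x) = Q x + c = (1, -6)
Constraint values g_i(x) = a_i^T x - b_i:
  g_1((1, -1)) = -3
  g_2((1, -1)) = 0
Stationarity residual: grad f(x) + sum_i lambda_i a_i = (-2, -3)
  -> stationarity FAILS
Primal feasibility (all g_i <= 0): OK
Dual feasibility (all lambda_i >= 0): OK
Complementary slackness (lambda_i * g_i(x) = 0 for all i): OK

Verdict: the first failing condition is stationarity -> stat.

stat


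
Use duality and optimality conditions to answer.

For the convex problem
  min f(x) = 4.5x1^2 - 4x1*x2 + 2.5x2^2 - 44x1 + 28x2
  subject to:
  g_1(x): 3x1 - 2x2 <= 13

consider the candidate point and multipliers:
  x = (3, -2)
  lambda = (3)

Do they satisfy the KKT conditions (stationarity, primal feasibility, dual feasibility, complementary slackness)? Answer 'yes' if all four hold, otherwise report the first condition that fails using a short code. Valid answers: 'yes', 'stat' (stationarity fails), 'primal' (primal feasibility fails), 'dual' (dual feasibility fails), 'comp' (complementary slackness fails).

Gradient of f: grad f(x) = Q x + c = (-9, 6)
Constraint values g_i(x) = a_i^T x - b_i:
  g_1((3, -2)) = 0
Stationarity residual: grad f(x) + sum_i lambda_i a_i = (0, 0)
  -> stationarity OK
Primal feasibility (all g_i <= 0): OK
Dual feasibility (all lambda_i >= 0): OK
Complementary slackness (lambda_i * g_i(x) = 0 for all i): OK

Verdict: yes, KKT holds.

yes


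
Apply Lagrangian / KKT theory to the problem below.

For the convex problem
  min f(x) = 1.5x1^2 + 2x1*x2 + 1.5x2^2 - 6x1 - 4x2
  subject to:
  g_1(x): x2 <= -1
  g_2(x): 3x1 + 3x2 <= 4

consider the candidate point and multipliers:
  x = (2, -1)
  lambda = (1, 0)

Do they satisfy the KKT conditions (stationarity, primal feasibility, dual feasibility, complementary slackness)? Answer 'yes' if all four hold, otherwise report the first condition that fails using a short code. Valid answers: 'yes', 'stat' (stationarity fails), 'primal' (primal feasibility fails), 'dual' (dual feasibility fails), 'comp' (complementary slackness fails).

Gradient of f: grad f(x) = Q x + c = (-2, -3)
Constraint values g_i(x) = a_i^T x - b_i:
  g_1((2, -1)) = 0
  g_2((2, -1)) = -1
Stationarity residual: grad f(x) + sum_i lambda_i a_i = (-2, -2)
  -> stationarity FAILS
Primal feasibility (all g_i <= 0): OK
Dual feasibility (all lambda_i >= 0): OK
Complementary slackness (lambda_i * g_i(x) = 0 for all i): OK

Verdict: the first failing condition is stationarity -> stat.

stat


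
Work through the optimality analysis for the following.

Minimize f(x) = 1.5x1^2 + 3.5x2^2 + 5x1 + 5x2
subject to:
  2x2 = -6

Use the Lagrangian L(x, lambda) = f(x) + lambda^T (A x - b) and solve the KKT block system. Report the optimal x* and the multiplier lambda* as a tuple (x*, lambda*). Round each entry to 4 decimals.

Form the Lagrangian:
  L(x, lambda) = (1/2) x^T Q x + c^T x + lambda^T (A x - b)
Stationarity (grad_x L = 0): Q x + c + A^T lambda = 0.
Primal feasibility: A x = b.

This gives the KKT block system:
  [ Q   A^T ] [ x     ]   [-c ]
  [ A    0  ] [ lambda ] = [ b ]

Solving the linear system:
  x*      = (-1.6667, -3)
  lambda* = (8)
  f(x*)   = 12.3333

x* = (-1.6667, -3), lambda* = (8)


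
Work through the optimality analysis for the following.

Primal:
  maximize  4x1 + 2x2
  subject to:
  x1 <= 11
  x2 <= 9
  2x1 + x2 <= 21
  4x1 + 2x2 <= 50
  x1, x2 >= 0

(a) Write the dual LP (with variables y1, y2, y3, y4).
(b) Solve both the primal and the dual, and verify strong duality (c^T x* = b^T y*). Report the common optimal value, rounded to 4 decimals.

The standard primal-dual pair for 'max c^T x s.t. A x <= b, x >= 0' is:
  Dual:  min b^T y  s.t.  A^T y >= c,  y >= 0.

So the dual LP is:
  minimize  11y1 + 9y2 + 21y3 + 50y4
  subject to:
    y1 + 2y3 + 4y4 >= 4
    y2 + y3 + 2y4 >= 2
    y1, y2, y3, y4 >= 0

Solving the primal: x* = (10.5, 0).
  primal value c^T x* = 42.
Solving the dual: y* = (0, 0, 2, 0).
  dual value b^T y* = 42.
Strong duality: c^T x* = b^T y*. Confirmed.

42
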